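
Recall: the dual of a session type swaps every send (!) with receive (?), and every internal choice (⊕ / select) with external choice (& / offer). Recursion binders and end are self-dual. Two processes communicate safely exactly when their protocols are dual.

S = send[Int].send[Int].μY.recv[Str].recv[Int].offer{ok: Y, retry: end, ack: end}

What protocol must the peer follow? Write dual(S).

recv[Int].recv[Int].μY.send[Str].send[Int].select{ok: Y, retry: end, ack: end}

send[Int] ↦ recv[Int]
  send[Int] ↦ recv[Int]
    μY ↦ μY  (μ self-dual)
      recv[Str] ↦ send[Str]
        recv[Int] ↦ send[Int]
          offer{ok,retry,ack} ↦ select{ok,retry,ack}  (external→internal)
            • ok:
              dual(Y) = Y
            • retry:
              dual(end) = end
            • ack:
              dual(end) = end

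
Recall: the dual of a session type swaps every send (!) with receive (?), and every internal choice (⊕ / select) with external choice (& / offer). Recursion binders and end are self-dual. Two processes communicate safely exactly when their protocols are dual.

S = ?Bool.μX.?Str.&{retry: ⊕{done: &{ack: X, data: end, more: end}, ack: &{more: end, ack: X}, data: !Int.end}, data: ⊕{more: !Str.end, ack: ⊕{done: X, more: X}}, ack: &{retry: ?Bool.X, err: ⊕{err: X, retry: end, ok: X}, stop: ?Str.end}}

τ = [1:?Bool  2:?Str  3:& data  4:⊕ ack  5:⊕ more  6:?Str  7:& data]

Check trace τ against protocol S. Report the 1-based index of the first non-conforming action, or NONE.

NONE

[1] ?Bool  match  state: μX.…
[2] ?Str  match  state: &{retry: ⊕{done: &{ack: μX.…, data: end, more: end}, ack: &{more: end, ack: μX.…}, data: !Int.end}, data: ⊕{more: !Str.end, ack: ⊕{done: μX.…, more: μX.…}}, ack: &{retry: ?Bool.μX.…, err: ⊕{err: μX.…, retry: end, ok: μX.…}, stop: ?Str.end}}
[3] & data  match  state: ⊕{more: !Str.end, ack: ⊕{done: μX.…, more: μX.…}}
[4] ⊕ ack  match  state: ⊕{done: μX.…, more: μX.…}
[5] ⊕ more  match  state: μX.…
[6] ?Str  match  state: &{retry: ⊕{done: &{ack: μX.…, data: end, more: end}, ack: &{more: end, ack: μX.…}, data: !Int.end}, data: ⊕{more: !Str.end, ack: ⊕{done: μX.…, more: μX.…}}, ack: &{retry: ?Bool.μX.…, err: ⊕{err: μX.…, retry: end, ok: μX.…}, stop: ?Str.end}}
[7] & data  match  state: ⊕{more: !Str.end, ack: ⊕{done: μX.…, more: μX.…}}
all 7 steps conform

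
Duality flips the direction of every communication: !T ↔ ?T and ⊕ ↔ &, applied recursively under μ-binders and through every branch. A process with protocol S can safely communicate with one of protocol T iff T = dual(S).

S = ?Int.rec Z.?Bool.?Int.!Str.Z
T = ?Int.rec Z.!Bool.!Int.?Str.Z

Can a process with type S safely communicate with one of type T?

?Int | ?Int  ✗ same direction on both sides — not dual

NO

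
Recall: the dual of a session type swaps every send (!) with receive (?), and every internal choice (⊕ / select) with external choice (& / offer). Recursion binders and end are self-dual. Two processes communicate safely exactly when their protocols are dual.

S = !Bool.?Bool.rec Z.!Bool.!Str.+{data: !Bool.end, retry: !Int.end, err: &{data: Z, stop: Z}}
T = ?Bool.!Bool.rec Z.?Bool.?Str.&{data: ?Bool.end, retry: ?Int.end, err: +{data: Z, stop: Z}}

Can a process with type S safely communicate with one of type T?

YES

!Bool ‖ ?Bool  match
  ?Bool ‖ !Bool  match
    rec Z ‖ rec Z  match (binder kept)
      !Bool ‖ ?Bool  match
        !Str ‖ ?Str  match
          +{data,retry,err} ‖ &{data,retry,err}  match same labels
            • data:
              !Bool ‖ ?Bool  match
                end ‖ end  match
            • retry:
              !Int ‖ ?Int  match
                end ‖ end  match
            • err:
              &{data,stop} ‖ +{data,stop}  match same labels
                • data:
                  Z ‖ Z  match
                • stop:
                  Z ‖ Z  match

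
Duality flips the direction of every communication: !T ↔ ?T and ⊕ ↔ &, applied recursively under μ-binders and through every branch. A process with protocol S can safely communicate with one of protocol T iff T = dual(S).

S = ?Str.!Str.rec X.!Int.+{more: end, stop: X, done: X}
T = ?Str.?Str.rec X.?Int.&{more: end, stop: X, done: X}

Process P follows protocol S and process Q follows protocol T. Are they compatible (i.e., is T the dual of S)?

NO

?Str vs ?Str  ✗ same direction on both sides — not dual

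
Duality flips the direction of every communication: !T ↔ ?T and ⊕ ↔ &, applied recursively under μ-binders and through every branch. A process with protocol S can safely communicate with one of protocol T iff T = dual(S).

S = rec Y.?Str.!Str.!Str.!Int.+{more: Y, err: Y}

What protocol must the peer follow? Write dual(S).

rec Y.!Str.?Str.?Str.?Int.&{more: Y, err: Y}

rec Y → rec Y  (μ self-dual)
  ?Str → !Str
    !Str → ?Str
      !Str → ?Str
        !Int → ?Int
          +{more,err} → &{more,err}  (internal→external)
            • more:
              Y self-dual
            • err:
              Y self-dual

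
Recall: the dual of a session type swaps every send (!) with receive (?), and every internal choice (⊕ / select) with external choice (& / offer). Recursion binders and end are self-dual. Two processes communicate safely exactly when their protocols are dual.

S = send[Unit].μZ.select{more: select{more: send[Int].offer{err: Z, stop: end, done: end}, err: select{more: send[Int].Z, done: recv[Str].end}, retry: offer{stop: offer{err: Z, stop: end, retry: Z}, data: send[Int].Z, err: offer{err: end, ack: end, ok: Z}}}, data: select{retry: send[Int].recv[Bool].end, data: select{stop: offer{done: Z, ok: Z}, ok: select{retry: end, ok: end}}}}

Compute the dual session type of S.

send[Unit] → recv[Unit]
  μZ → μZ  (μ self-dual)
    select{more,data} → offer{more,data}  (internal→external)
      [more]
        select{more,err,retry} → offer{more,err,retry}  (internal→external)
          [more]
            send[Int] → recv[Int]
              offer{err,stop,done} → select{err,stop,done}  (&→⊕)
                [err]
                  dual(Z) = Z
                [stop]
                  dual(end) = end
                [done]
                  dual(end) = end
          [err]
            select{more,done} → offer{more,done}  (internal→external)
              [more]
                send[Int] → recv[Int]
                  dual(Z) = Z
              [done]
                recv[Str] → send[Str]
                  dual(end) = end
          [retry]
            offer{stop,data,err} → select{stop,data,err}  (&→⊕)
              [stop]
                offer{err,stop,retry} → select{err,stop,retry}  (&→⊕)
                  [err]
                    dual(Z) = Z
                  [stop]
                    dual(end) = end
                  [retry]
                    dual(Z) = Z
              [data]
                send[Int] → recv[Int]
                  dual(Z) = Z
              [err]
                offer{err,ack,ok} → select{err,ack,ok}  (&→⊕)
                  [err]
                    dual(end) = end
                  [ack]
                    dual(end) = end
                  [ok]
                    dual(Z) = Z
      [data]
        select{retry,data} → offer{retry,data}  (internal→external)
          [retry]
            send[Int] → recv[Int]
              recv[Bool] → send[Bool]
                dual(end) = end
          [data]
            select{stop,ok} → offer{stop,ok}  (internal→external)
              [stop]
                offer{done,ok} → select{done,ok}  (&→⊕)
                  [done]
                    dual(Z) = Z
                  [ok]
                    dual(Z) = Z
              [ok]
                select{retry,ok} → offer{retry,ok}  (internal→external)
                  [retry]
                    dual(end) = end
                  [ok]
                    dual(end) = end

recv[Unit].μZ.offer{more: offer{more: recv[Int].select{err: Z, stop: end, done: end}, err: offer{more: recv[Int].Z, done: send[Str].end}, retry: select{stop: select{err: Z, stop: end, retry: Z}, data: recv[Int].Z, err: select{err: end, ack: end, ok: Z}}}, data: offer{retry: recv[Int].send[Bool].end, data: offer{stop: select{done: Z, ok: Z}, ok: offer{retry: end, ok: end}}}}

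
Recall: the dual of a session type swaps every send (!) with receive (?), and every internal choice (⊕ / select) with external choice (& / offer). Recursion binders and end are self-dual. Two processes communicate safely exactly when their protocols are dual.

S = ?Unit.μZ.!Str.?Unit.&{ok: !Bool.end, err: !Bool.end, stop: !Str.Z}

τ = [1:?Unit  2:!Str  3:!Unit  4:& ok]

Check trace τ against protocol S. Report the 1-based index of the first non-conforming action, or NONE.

@1 ?Unit  match  now at μZ.…
@2 !Str  match  now at ?Unit.&{ok: !Bool.end, err: !Bool.end, stop: !Str.μZ.…}
@3 got !Unit, protocol expects ?Unit  ✗

3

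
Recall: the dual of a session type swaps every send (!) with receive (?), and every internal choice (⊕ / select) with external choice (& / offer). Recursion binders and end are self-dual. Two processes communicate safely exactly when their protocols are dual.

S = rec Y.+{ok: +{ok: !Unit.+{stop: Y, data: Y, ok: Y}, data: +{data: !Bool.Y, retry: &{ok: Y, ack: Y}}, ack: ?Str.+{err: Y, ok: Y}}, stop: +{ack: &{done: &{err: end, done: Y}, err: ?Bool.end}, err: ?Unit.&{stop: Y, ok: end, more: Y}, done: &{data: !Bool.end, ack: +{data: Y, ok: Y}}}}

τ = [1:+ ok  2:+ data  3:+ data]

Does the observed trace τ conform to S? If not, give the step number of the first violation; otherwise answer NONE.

[1] + ok  match  now at +{ok: !Unit.+{stop: rec Y.…, data: rec Y.…, ok: rec Y.…}, data: +{data: !Bool.rec Y.…, retry: &{ok: rec Y.…, ack: rec Y.…}}, ack: ?Str.+{err: rec Y.…, ok: rec Y.…}}
[2] + data  match  now at +{data: !Bool.rec Y.…, retry: &{ok: rec Y.…, ack: rec Y.…}}
[3] + data  match  now at !Bool.rec Y.…
all 3 steps conform

NONE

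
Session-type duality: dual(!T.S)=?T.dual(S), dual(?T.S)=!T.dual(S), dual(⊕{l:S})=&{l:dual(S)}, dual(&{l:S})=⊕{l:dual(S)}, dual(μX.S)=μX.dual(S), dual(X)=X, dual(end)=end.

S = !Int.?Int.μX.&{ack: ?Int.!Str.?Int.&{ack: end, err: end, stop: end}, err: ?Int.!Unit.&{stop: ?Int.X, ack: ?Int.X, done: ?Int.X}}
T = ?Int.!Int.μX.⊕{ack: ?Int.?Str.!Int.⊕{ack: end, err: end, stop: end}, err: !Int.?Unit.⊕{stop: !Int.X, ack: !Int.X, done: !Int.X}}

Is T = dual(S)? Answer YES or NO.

!Int | ?Int  ok
  ?Int | !Int  ok
    μX | μX  ok (binder kept)
      &{ack,err} | ⊕{ack,err}  ok labels match
        [ack]
          ?Int | ?Int  ✗ same direction on both sides — not dual

NO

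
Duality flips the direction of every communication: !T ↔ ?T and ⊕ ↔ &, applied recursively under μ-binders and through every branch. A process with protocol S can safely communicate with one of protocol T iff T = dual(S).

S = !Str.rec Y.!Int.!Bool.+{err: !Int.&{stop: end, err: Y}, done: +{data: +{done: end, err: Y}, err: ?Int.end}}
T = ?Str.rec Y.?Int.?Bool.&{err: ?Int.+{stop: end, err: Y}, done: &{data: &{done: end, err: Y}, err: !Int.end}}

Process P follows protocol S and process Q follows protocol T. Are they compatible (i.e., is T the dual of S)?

YES

!Str vs ?Str  ✓
  rec Y vs rec Y  ✓ (binder kept)
    !Int vs ?Int  ✓
      !Bool vs ?Bool  ✓
        +{err,done} vs &{err,done}  ✓ same labels
          case err:
            !Int vs ?Int  ✓
              &{stop,err} vs +{stop,err}  ✓ same labels
                case stop:
                  end vs end  ✓
                case err:
                  Y vs Y  ✓
          case done:
            +{data,err} vs &{data,err}  ✓ same labels
              case data:
                +{done,err} vs &{done,err}  ✓ same labels
                  case done:
                    end vs end  ✓
                  case err:
                    Y vs Y  ✓
              case err:
                ?Int vs !Int  ✓
                  end vs end  ✓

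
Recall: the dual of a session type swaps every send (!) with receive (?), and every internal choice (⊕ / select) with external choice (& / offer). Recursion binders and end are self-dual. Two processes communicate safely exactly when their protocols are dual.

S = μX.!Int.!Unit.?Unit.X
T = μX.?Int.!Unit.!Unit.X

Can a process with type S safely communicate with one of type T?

NO

μX ‖ μX  match (rec unchanged)
  !Int ‖ ?Int  match
    !Unit ‖ !Unit  ✗ same direction on both sides — not dual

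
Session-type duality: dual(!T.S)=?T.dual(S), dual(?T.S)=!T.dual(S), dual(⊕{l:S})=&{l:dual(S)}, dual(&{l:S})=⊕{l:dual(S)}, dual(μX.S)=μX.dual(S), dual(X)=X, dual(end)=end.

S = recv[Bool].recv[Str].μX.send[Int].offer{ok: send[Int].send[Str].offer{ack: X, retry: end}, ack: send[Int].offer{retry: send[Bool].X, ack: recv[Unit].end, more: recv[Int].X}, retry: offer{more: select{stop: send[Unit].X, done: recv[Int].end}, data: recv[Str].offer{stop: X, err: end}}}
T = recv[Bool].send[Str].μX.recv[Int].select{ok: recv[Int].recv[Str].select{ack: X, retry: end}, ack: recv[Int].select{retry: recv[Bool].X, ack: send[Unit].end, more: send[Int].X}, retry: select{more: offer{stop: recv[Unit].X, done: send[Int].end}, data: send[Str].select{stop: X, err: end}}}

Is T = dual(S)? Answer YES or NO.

recv[Bool] | recv[Bool]  ✗ same direction on both sides — not dual

NO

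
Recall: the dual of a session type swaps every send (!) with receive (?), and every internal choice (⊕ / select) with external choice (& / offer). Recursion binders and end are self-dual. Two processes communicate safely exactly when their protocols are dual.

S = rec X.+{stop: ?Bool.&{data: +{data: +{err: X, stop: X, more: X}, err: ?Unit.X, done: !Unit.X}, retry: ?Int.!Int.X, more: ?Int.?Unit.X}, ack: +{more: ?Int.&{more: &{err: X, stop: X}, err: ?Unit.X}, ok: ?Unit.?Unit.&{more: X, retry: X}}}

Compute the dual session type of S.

rec X.&{stop: !Bool.+{data: &{data: &{err: X, stop: X, more: X}, err: !Unit.X, done: ?Unit.X}, retry: !Int.?Int.X, more: !Int.!Unit.X}, ack: &{more: !Int.+{more: +{err: X, stop: X}, err: !Unit.X}, ok: !Unit.!Unit.+{more: X, retry: X}}}

rec X ↦ rec X  (rec unchanged)
  +{stop,ack} ↦ &{stop,ack}  (internal→external)
    [stop]
      ?Bool ↦ !Bool
        &{data,retry,more} ↦ +{data,retry,more}  (external→internal)
          [data]
            +{data,err,done} ↦ &{data,err,done}  (internal→external)
              [data]
                +{err,stop,more} ↦ &{err,stop,more}  (internal→external)
                  [err]
                    dual(X) = X
                  [stop]
                    dual(X) = X
                  [more]
                    dual(X) = X
              [err]
                ?Unit ↦ !Unit
                  dual(X) = X
              [done]
                !Unit ↦ ?Unit
                  dual(X) = X
          [retry]
            ?Int ↦ !Int
              !Int ↦ ?Int
                dual(X) = X
          [more]
            ?Int ↦ !Int
              ?Unit ↦ !Unit
                dual(X) = X
    [ack]
      +{more,ok} ↦ &{more,ok}  (internal→external)
        [more]
          ?Int ↦ !Int
            &{more,err} ↦ +{more,err}  (external→internal)
              [more]
                &{err,stop} ↦ +{err,stop}  (external→internal)
                  [err]
                    dual(X) = X
                  [stop]
                    dual(X) = X
              [err]
                ?Unit ↦ !Unit
                  dual(X) = X
        [ok]
          ?Unit ↦ !Unit
            ?Unit ↦ !Unit
              &{more,retry} ↦ +{more,retry}  (external→internal)
                [more]
                  dual(X) = X
                [retry]
                  dual(X) = X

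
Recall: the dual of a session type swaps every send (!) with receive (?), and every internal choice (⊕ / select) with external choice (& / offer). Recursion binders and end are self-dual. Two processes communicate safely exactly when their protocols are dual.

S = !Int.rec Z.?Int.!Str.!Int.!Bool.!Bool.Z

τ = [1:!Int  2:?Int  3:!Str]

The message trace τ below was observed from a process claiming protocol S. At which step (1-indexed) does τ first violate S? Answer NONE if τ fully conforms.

step 1: !Int  ok  state: rec Z.…
step 2: ?Int  ok  state: !Str.!Int.!Bool.!Bool.rec Z.…
step 3: !Str  ok  state: !Int.!Bool.!Bool.rec Z.…
all 3 steps conform

NONE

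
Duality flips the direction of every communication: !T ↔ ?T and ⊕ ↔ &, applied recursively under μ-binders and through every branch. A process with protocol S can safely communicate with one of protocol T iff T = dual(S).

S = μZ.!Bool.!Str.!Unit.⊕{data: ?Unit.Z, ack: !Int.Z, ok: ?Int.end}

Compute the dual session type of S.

μZ → μZ  (μ self-dual)
  !Bool → ?Bool
    !Str → ?Str
      !Unit → ?Unit
        ⊕{data,ack,ok} → &{data,ack,ok}  (internal→external)
          case data:
            ?Unit → !Unit
              dual(Z) = Z
          case ack:
            !Int → ?Int
              dual(Z) = Z
          case ok:
            ?Int → !Int
              dual(end) = end

μZ.?Bool.?Str.?Unit.&{data: !Unit.Z, ack: ?Int.Z, ok: !Int.end}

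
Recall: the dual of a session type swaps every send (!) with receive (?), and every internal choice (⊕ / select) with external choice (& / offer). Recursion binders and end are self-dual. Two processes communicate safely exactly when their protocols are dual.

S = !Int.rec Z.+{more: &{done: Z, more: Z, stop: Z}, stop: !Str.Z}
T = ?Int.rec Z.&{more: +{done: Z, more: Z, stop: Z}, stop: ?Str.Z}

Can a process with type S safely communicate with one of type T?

!Int ‖ ?Int  match
  rec Z ‖ rec Z  match (μ self-dual)
    +{more,stop} ‖ &{more,stop}  match same labels
      [more]
        &{done,more,stop} ‖ +{done,more,stop}  match same labels
          [done]
            Z ‖ Z  match
          [more]
            Z ‖ Z  match
          [stop]
            Z ‖ Z  match
      [stop]
        !Str ‖ ?Str  match
          Z ‖ Z  match

YES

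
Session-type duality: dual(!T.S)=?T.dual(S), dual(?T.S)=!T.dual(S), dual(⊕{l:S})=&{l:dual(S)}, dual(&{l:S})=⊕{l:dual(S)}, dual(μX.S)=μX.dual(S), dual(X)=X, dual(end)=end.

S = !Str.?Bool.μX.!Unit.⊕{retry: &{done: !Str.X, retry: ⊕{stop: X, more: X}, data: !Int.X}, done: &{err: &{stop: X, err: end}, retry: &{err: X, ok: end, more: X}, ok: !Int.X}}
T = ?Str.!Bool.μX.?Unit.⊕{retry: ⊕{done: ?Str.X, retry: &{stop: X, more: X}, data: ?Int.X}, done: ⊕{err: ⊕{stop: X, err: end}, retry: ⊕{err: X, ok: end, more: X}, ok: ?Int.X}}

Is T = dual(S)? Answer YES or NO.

NO

!Str | ?Str  ok
  ?Bool | !Bool  ok
    μX | μX  ok (μ self-dual)
      !Unit | ?Unit  ok
        ⊕{retry,done} | ⊕{retry,done}  ✗ choice polarity not flipped — not dual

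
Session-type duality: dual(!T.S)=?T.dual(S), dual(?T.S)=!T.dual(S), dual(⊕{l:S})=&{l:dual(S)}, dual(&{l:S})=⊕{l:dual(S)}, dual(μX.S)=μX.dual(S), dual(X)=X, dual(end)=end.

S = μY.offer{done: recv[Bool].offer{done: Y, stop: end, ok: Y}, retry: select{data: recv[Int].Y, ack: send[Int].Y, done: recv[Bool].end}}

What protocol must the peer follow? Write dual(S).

μY.select{done: send[Bool].select{done: Y, stop: end, ok: Y}, retry: offer{data: send[Int].Y, ack: recv[Int].Y, done: send[Bool].end}}

μY = μY  (binder kept)
  offer{done,retry} = select{done,retry}  (&→⊕)
    case done:
      recv[Bool] = send[Bool]
        offer{done,stop,ok} = select{done,stop,ok}  (&→⊕)
          case done:
            dual(Y) = Y
          case stop:
            dual(end) = end
          case ok:
            dual(Y) = Y
    case retry:
      select{data,ack,done} = offer{data,ack,done}  (⊕→&)
        case data:
          recv[Int] = send[Int]
            dual(Y) = Y
        case ack:
          send[Int] = recv[Int]
            dual(Y) = Y
        case done:
          recv[Bool] = send[Bool]
            dual(end) = end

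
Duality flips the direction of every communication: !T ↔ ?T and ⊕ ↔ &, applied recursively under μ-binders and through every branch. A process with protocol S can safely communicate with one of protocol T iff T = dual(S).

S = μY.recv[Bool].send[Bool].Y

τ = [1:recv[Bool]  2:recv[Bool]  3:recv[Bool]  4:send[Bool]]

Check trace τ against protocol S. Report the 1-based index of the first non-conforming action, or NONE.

@1 recv[Bool]  match  cont: send[Bool].μY.…
@2 got recv[Bool], protocol expects send[Bool]  ✗

2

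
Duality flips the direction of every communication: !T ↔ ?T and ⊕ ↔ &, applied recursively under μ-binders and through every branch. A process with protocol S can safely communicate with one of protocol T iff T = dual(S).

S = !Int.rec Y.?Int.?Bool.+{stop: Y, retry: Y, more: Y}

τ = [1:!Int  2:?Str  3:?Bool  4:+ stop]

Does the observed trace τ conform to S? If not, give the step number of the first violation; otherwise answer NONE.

2

@1 !Int  match  state: rec Y.…
@2 got ?Str, protocol expects ?Int  ✗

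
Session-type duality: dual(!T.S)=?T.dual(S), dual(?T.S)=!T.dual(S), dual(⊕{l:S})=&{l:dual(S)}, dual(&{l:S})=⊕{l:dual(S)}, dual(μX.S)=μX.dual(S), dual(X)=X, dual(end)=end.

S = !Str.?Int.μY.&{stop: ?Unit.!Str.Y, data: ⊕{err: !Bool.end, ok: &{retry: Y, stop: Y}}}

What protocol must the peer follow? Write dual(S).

?Str.!Int.μY.⊕{stop: !Unit.?Str.Y, data: &{err: ?Bool.end, ok: ⊕{retry: Y, stop: Y}}}

!Str → ?Str
  ?Int → !Int
    μY → μY  (μ self-dual)
      &{stop,data} → ⊕{stop,data}  (offer→select)
        case stop:
          ?Unit → !Unit
            !Str → ?Str
              Y ↦ Y
        case data:
          ⊕{err,ok} → &{err,ok}  (internal→external)
            case err:
              !Bool → ?Bool
                end ↦ end
            case ok:
              &{retry,stop} → ⊕{retry,stop}  (offer→select)
                case retry:
                  Y ↦ Y
                case stop:
                  Y ↦ Y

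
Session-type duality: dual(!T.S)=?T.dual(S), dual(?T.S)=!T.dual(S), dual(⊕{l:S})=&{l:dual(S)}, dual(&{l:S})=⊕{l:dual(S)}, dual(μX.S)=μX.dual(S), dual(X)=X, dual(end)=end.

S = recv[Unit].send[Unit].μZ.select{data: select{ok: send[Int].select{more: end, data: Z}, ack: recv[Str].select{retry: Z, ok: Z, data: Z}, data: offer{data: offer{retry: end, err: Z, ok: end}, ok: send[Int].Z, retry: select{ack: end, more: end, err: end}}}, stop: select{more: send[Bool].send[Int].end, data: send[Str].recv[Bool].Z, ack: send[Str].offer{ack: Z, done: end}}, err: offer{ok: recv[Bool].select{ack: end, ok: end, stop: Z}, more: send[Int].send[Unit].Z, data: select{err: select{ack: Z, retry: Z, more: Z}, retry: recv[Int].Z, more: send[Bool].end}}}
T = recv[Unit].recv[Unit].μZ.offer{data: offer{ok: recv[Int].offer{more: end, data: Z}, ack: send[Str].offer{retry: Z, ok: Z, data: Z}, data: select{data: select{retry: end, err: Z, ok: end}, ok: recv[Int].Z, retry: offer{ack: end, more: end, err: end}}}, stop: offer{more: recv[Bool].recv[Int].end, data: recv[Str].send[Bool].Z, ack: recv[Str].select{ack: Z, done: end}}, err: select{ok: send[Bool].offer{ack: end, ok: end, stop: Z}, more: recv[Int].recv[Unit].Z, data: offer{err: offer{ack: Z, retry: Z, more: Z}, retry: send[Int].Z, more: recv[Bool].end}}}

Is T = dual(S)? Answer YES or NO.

recv[Unit] vs recv[Unit]  ✗ same direction on both sides — not dual

NO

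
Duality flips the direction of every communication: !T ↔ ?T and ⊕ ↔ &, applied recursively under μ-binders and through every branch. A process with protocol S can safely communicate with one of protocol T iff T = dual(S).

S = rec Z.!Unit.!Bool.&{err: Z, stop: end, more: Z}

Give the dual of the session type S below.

rec Z.?Unit.?Bool.+{err: Z, stop: end, more: Z}

rec Z = rec Z  (μ self-dual)
  !Unit = ?Unit
    !Bool = ?Bool
      &{err,stop,more} = +{err,stop,more}  (&→⊕)
        [err]
          Z ↦ Z
        [stop]
          end ↦ end
        [more]
          Z ↦ Z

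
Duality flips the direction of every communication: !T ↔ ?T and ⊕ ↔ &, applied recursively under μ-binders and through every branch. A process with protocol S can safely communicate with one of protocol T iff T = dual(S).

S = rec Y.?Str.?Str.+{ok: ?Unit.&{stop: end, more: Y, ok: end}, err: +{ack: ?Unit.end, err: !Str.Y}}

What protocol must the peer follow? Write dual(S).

rec Y = rec Y  (rec unchanged)
  ?Str = !Str
    ?Str = !Str
      +{ok,err} = &{ok,err}  (select→offer)
        [ok]
          ?Unit = !Unit
            &{stop,more,ok} = +{stop,more,ok}  (offer→select)
              [stop]
                end self-dual
              [more]
                Y self-dual
              [ok]
                end self-dual
        [err]
          +{ack,err} = &{ack,err}  (select→offer)
            [ack]
              ?Unit = !Unit
                end self-dual
            [err]
              !Str = ?Str
                Y self-dual

rec Y.!Str.!Str.&{ok: !Unit.+{stop: end, more: Y, ok: end}, err: &{ack: !Unit.end, err: ?Str.Y}}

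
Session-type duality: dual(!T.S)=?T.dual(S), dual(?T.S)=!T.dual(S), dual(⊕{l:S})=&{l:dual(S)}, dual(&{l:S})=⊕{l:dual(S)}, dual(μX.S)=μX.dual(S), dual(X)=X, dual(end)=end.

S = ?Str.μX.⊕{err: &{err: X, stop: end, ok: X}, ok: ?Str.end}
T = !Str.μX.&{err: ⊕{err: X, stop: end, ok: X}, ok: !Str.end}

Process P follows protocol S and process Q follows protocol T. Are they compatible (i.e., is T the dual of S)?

YES

?Str | !Str  ok
  μX | μX  ok (binder kept)
    ⊕{err,ok} | &{err,ok}  ok labels match
      • err:
        &{err,stop,ok} | ⊕{err,stop,ok}  ok labels match
          • err:
            X | X  ok
          • stop:
            end | end  ok
          • ok:
            X | X  ok
      • ok:
        ?Str | !Str  ok
          end | end  ok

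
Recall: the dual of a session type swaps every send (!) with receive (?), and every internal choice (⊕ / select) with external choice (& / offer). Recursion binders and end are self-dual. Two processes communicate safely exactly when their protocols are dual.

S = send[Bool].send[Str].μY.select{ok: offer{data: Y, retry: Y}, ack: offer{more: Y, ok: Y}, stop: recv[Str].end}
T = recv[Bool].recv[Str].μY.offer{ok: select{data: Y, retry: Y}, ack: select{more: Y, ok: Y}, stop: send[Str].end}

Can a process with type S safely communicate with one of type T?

YES

send[Bool] | recv[Bool]  ok
  send[Str] | recv[Str]  ok
    μY | μY  ok (binder kept)
      select{ok,ack,stop} | offer{ok,ack,stop}  ok same labels
        • ok:
          offer{data,retry} | select{data,retry}  ok same labels
            • data:
              Y | Y  ok
            • retry:
              Y | Y  ok
        • ack:
          offer{more,ok} | select{more,ok}  ok same labels
            • more:
              Y | Y  ok
            • ok:
              Y | Y  ok
        • stop:
          recv[Str] | send[Str]  ok
            end | end  ok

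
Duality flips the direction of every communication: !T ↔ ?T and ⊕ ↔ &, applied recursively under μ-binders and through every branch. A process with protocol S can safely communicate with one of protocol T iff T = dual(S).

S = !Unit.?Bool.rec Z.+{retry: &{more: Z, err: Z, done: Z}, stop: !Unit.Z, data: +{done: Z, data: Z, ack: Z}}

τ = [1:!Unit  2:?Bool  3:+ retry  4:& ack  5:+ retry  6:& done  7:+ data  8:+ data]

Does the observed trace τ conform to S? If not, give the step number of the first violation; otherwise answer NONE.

step 1: !Unit  ok  cont: ?Bool.rec Z.…
step 2: ?Bool  ok  cont: rec Z.…
step 3: + retry  ok  cont: &{more: rec Z.…, err: rec Z.…, done: rec Z.…}
step 4: got & ack, protocol expects & more or & err or & done  ✗

4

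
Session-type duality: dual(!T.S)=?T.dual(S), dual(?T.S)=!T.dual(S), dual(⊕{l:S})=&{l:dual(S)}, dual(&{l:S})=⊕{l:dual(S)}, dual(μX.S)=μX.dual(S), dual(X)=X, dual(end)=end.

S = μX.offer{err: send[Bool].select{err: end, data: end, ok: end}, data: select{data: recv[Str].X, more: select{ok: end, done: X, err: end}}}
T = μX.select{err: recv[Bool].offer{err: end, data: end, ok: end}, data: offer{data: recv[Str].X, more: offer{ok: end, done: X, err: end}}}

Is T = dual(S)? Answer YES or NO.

NO

μX vs μX  ok (μ self-dual)
  offer{err,data} vs select{err,data}  ok labels match
    case err:
      send[Bool] vs recv[Bool]  ok
        select{err,data,ok} vs offer{err,data,ok}  ok labels match
          case err:
            end vs end  ok
          case data:
            end vs end  ok
          case ok:
            end vs end  ok
    case data:
      select{data,more} vs offer{data,more}  ok labels match
        case data:
          recv[Str] vs recv[Str]  ✗ same direction on both sides — not dual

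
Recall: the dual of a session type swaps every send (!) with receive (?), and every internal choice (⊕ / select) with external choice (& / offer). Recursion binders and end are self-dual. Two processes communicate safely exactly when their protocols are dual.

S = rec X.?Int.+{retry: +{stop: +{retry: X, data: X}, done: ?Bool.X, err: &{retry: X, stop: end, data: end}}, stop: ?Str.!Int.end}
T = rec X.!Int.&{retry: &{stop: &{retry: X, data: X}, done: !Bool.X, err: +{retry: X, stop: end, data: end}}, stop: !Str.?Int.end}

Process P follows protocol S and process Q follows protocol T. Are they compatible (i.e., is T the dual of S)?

YES

rec X ‖ rec X  match (binder kept)
  ?Int ‖ !Int  match
    +{retry,stop} ‖ &{retry,stop}  match labels match
      [retry]
        +{stop,done,err} ‖ &{stop,done,err}  match labels match
          [stop]
            +{retry,data} ‖ &{retry,data}  match labels match
              [retry]
                X ‖ X  match
              [data]
                X ‖ X  match
          [done]
            ?Bool ‖ !Bool  match
              X ‖ X  match
          [err]
            &{retry,stop,data} ‖ +{retry,stop,data}  match labels match
              [retry]
                X ‖ X  match
              [stop]
                end ‖ end  match
              [data]
                end ‖ end  match
      [stop]
        ?Str ‖ !Str  match
          !Int ‖ ?Int  match
            end ‖ end  match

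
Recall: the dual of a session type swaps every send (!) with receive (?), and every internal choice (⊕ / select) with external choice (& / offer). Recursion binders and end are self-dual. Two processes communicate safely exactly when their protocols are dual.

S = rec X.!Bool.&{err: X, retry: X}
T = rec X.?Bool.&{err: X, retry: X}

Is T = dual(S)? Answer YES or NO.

NO

rec X vs rec X  match (rec unchanged)
  !Bool vs ?Bool  match
    &{err,retry} vs &{err,retry}  ✗ choice polarity not flipped — not dual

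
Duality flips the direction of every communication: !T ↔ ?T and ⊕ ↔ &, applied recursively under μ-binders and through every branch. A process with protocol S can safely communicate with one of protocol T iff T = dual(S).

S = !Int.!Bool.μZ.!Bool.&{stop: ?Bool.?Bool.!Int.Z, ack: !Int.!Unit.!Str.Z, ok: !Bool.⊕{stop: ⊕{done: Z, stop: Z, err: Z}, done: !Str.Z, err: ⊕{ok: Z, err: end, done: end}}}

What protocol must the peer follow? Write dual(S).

!Int → ?Int
  !Bool → ?Bool
    μZ → μZ  (μ self-dual)
      !Bool → ?Bool
        &{stop,ack,ok} → ⊕{stop,ack,ok}  (offer→select)
          [stop]
            ?Bool → !Bool
              ?Bool → !Bool
                !Int → ?Int
                  Z self-dual
          [ack]
            !Int → ?Int
              !Unit → ?Unit
                !Str → ?Str
                  Z self-dual
          [ok]
            !Bool → ?Bool
              ⊕{stop,done,err} → &{stop,done,err}  (internal→external)
                [stop]
                  ⊕{done,stop,err} → &{done,stop,err}  (internal→external)
                    [done]
                      Z self-dual
                    [stop]
                      Z self-dual
                    [err]
                      Z self-dual
                [done]
                  !Str → ?Str
                    Z self-dual
                [err]
                  ⊕{ok,err,done} → &{ok,err,done}  (internal→external)
                    [ok]
                      Z self-dual
                    [err]
                      end self-dual
                    [done]
                      end self-dual

?Int.?Bool.μZ.?Bool.⊕{stop: !Bool.!Bool.?Int.Z, ack: ?Int.?Unit.?Str.Z, ok: ?Bool.&{stop: &{done: Z, stop: Z, err: Z}, done: ?Str.Z, err: &{ok: Z, err: end, done: end}}}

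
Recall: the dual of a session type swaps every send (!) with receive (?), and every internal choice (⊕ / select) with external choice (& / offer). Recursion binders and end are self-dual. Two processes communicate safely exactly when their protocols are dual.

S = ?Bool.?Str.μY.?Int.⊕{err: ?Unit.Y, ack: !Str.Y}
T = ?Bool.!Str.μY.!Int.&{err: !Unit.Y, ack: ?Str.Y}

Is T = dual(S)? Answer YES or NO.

NO

?Bool ‖ ?Bool  ✗ same direction on both sides — not dual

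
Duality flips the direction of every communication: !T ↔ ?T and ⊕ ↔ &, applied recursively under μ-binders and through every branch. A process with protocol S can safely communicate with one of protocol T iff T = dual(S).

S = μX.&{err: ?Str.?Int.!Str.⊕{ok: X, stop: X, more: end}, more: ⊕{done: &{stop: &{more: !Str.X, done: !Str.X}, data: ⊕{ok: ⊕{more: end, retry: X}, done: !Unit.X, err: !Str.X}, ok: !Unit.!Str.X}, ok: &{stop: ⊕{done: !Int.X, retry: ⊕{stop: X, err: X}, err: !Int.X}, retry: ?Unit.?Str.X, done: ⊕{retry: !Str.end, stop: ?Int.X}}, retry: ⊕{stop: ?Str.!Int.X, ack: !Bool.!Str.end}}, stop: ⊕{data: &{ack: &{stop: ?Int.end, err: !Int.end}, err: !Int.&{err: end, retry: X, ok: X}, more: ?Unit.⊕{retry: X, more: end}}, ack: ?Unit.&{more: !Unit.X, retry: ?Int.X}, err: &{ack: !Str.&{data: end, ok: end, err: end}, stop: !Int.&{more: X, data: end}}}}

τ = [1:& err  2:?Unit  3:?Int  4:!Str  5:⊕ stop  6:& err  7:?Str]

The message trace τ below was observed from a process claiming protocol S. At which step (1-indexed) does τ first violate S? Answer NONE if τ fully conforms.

2

[1] & err  ok  state: ?Str.?Int.!Str.⊕{ok: μX.…, stop: μX.…, more: end}
[2] got ?Unit, protocol expects ?Str  ✗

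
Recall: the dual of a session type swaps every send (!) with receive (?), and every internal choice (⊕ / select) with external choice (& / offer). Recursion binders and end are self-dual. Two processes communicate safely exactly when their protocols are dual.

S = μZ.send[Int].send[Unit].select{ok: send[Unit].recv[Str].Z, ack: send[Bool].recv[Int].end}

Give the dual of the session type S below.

μZ ↦ μZ  (binder kept)
  send[Int] ↦ recv[Int]
    send[Unit] ↦ recv[Unit]
      select{ok,ack} ↦ offer{ok,ack}  (internal→external)
        [ok]
          send[Unit] ↦ recv[Unit]
            recv[Str] ↦ send[Str]
              Z ↦ Z
        [ack]
          send[Bool] ↦ recv[Bool]
            recv[Int] ↦ send[Int]
              end ↦ end

μZ.recv[Int].recv[Unit].offer{ok: recv[Unit].send[Str].Z, ack: recv[Bool].send[Int].end}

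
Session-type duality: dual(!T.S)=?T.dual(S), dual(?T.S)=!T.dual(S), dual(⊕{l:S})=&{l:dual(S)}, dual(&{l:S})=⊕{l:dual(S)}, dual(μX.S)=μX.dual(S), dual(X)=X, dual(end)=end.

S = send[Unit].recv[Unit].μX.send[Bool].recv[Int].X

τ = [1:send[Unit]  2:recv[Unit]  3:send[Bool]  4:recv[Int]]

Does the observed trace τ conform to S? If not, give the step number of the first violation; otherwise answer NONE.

[1] send[Unit]  ok  now at recv[Unit].μX.…
[2] recv[Unit]  ok  now at μX.…
[3] send[Bool]  ok  now at recv[Int].μX.…
[4] recv[Int]  ok  now at μX.…
trace exhausted — no violation

NONE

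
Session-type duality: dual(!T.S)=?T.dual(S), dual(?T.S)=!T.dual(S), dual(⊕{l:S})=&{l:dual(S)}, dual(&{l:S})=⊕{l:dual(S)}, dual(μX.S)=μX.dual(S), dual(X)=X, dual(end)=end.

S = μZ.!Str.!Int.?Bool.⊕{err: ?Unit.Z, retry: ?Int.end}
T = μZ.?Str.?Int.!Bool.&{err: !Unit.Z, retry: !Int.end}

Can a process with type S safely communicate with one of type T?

μZ ‖ μZ  ok (rec unchanged)
  !Str ‖ ?Str  ok
    !Int ‖ ?Int  ok
      ?Bool ‖ !Bool  ok
        ⊕{err,retry} ‖ &{err,retry}  ok labels match
          case err:
            ?Unit ‖ !Unit  ok
              Z ‖ Z  ok
          case retry:
            ?Int ‖ !Int  ok
              end ‖ end  ok

YES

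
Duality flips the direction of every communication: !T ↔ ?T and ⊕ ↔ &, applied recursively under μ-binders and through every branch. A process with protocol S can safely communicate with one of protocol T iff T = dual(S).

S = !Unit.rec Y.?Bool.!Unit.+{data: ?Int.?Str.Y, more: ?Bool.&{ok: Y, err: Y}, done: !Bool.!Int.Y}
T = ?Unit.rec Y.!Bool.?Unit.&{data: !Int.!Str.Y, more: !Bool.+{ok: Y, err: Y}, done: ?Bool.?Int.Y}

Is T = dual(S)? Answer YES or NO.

!Unit | ?Unit  ok
  rec Y | rec Y  ok (μ self-dual)
    ?Bool | !Bool  ok
      !Unit | ?Unit  ok
        +{data,more,done} | &{data,more,done}  ok labels match
          case data:
            ?Int | !Int  ok
              ?Str | !Str  ok
                Y | Y  ok
          case more:
            ?Bool | !Bool  ok
              &{ok,err} | +{ok,err}  ok labels match
                case ok:
                  Y | Y  ok
                case err:
                  Y | Y  ok
          case done:
            !Bool | ?Bool  ok
              !Int | ?Int  ok
                Y | Y  ok

YES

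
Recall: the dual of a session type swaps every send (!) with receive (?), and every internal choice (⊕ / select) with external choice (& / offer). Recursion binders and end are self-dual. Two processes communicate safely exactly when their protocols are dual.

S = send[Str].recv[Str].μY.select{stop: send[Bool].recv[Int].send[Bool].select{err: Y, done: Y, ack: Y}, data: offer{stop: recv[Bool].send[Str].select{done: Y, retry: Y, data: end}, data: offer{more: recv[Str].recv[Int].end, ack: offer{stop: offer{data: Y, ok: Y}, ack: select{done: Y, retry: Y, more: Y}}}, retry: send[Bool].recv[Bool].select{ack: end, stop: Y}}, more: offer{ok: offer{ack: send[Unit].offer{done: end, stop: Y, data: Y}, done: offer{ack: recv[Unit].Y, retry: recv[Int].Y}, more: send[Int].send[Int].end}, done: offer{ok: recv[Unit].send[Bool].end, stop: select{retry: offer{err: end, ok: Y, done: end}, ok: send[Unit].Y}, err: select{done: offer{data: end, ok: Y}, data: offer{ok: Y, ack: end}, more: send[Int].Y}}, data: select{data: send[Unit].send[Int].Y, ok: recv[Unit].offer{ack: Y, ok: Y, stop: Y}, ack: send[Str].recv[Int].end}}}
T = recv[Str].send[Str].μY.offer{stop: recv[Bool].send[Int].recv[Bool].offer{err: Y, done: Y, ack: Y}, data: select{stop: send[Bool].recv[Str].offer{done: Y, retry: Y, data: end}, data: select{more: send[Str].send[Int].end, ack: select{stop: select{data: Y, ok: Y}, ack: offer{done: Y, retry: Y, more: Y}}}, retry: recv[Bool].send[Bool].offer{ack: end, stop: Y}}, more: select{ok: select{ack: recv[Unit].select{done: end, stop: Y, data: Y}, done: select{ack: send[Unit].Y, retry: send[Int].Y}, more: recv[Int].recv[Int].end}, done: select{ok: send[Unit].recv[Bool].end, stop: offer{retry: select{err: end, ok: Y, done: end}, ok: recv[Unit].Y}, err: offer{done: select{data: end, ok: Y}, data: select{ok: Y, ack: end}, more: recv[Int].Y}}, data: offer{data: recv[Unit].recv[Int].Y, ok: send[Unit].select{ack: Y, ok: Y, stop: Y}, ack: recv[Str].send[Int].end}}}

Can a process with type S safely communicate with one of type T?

send[Str] vs recv[Str]  ✓
  recv[Str] vs send[Str]  ✓
    μY vs μY  ✓ (μ self-dual)
      select{stop,data,more} vs offer{stop,data,more}  ✓ labels match
        • stop:
          send[Bool] vs recv[Bool]  ✓
            recv[Int] vs send[Int]  ✓
              send[Bool] vs recv[Bool]  ✓
                select{err,done,ack} vs offer{err,done,ack}  ✓ labels match
                  • err:
                    Y vs Y  ✓
                  • done:
                    Y vs Y  ✓
                  • ack:
                    Y vs Y  ✓
        • data:
          offer{stop,data,retry} vs select{stop,data,retry}  ✓ labels match
            • stop:
              recv[Bool] vs send[Bool]  ✓
                send[Str] vs recv[Str]  ✓
                  select{done,retry,data} vs offer{done,retry,data}  ✓ labels match
                    • done:
                      Y vs Y  ✓
                    • retry:
                      Y vs Y  ✓
                    • data:
                      end vs end  ✓
            • data:
              offer{more,ack} vs select{more,ack}  ✓ labels match
                • more:
                  recv[Str] vs send[Str]  ✓
                    recv[Int] vs send[Int]  ✓
                      end vs end  ✓
                • ack:
                  offer{stop,ack} vs select{stop,ack}  ✓ labels match
                    • stop:
                      offer{data,ok} vs select{data,ok}  ✓ labels match
                        • data:
                          Y vs Y  ✓
                        • ok:
                          Y vs Y  ✓
                    • ack:
                      select{done,retry,more} vs offer{done,retry,more}  ✓ labels match
                        • done:
                          Y vs Y  ✓
                        • retry:
                          Y vs Y  ✓
                        • more:
                          Y vs Y  ✓
            • retry:
              send[Bool] vs recv[Bool]  ✓
                recv[Bool] vs send[Bool]  ✓
                  select{ack,stop} vs offer{ack,stop}  ✓ labels match
                    • ack:
                      end vs end  ✓
                    • stop:
                      Y vs Y  ✓
        • more:
          offer{ok,done,data} vs select{ok,done,data}  ✓ labels match
            • ok:
              offer{ack,done,more} vs select{ack,done,more}  ✓ labels match
                • ack:
                  send[Unit] vs recv[Unit]  ✓
                    offer{done,stop,data} vs select{done,stop,data}  ✓ labels match
                      • done:
                        end vs end  ✓
                      • stop:
                        Y vs Y  ✓
                      • data:
                        Y vs Y  ✓
                • done:
                  offer{ack,retry} vs select{ack,retry}  ✓ labels match
                    • ack:
                      recv[Unit] vs send[Unit]  ✓
                        Y vs Y  ✓
                    • retry:
                      recv[Int] vs send[Int]  ✓
                        Y vs Y  ✓
                • more:
                  send[Int] vs recv[Int]  ✓
                    send[Int] vs recv[Int]  ✓
                      end vs end  ✓
            • done:
              offer{ok,stop,err} vs select{ok,stop,err}  ✓ labels match
                • ok:
                  recv[Unit] vs send[Unit]  ✓
                    send[Bool] vs recv[Bool]  ✓
                      end vs end  ✓
                • stop:
                  select{retry,ok} vs offer{retry,ok}  ✓ labels match
                    • retry:
                      offer{err,ok,done} vs select{err,ok,done}  ✓ labels match
                        • err:
                          end vs end  ✓
                        • ok:
                          Y vs Y  ✓
                        • done:
                          end vs end  ✓
                    • ok:
                      send[Unit] vs recv[Unit]  ✓
                        Y vs Y  ✓
                • err:
                  select{done,data,more} vs offer{done,data,more}  ✓ labels match
                    • done:
                      offer{data,ok} vs select{data,ok}  ✓ labels match
                        • data:
                          end vs end  ✓
                        • ok:
                          Y vs Y  ✓
                    • data:
                      offer{ok,ack} vs select{ok,ack}  ✓ labels match
                        • ok:
                          Y vs Y  ✓
                        • ack:
                          end vs end  ✓
                    • more:
                      send[Int] vs recv[Int]  ✓
                        Y vs Y  ✓
            • data:
              select{data,ok,ack} vs offer{data,ok,ack}  ✓ labels match
                • data:
                  send[Unit] vs recv[Unit]  ✓
                    send[Int] vs recv[Int]  ✓
                      Y vs Y  ✓
                • ok:
                  recv[Unit] vs send[Unit]  ✓
                    offer{ack,ok,stop} vs select{ack,ok,stop}  ✓ labels match
                      • ack:
                        Y vs Y  ✓
                      • ok:
                        Y vs Y  ✓
                      • stop:
                        Y vs Y  ✓
                • ack:
                  send[Str] vs recv[Str]  ✓
                    recv[Int] vs send[Int]  ✓
                      end vs end  ✓

YES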